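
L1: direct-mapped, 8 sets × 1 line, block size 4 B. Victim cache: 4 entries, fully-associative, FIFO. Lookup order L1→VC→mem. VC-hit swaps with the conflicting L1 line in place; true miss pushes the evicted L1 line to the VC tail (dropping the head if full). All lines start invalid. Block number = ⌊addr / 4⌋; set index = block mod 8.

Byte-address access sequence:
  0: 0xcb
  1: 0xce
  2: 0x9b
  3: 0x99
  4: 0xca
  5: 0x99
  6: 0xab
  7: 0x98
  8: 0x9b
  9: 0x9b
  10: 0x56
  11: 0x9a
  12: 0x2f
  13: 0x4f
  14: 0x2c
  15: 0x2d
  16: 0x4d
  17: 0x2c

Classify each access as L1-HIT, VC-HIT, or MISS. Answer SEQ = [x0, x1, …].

#0 0xcb→b50/s2 MISS; vc=[]
#1 0xce→b51/s3 MISS; vc=[]
#2 0x9b→b38/s6 MISS; vc=[]
#3 0x99→b38/s6 L1-HIT; vc=[]
#4 0xca→b50/s2 L1-HIT; vc=[]
#5 0x99→b38/s6 L1-HIT; vc=[]
#6 0xab→b42/s2 MISS; vc=[50]
#7 0x98→b38/s6 L1-HIT; vc=[50]
#8 0x9b→b38/s6 L1-HIT; vc=[50]
#9 0x9b→b38/s6 L1-HIT; vc=[50]
#10 0x56→b21/s5 MISS; vc=[50]
#11 0x9a→b38/s6 L1-HIT; vc=[50]
#12 0x2f→b11/s3 MISS; vc=[50,51]
#13 0x4f→b19/s3 MISS; vc=[50,51,11]
#14 0x2c→b11/s3 VC-HIT; vc=[50,51,19]
#15 0x2d→b11/s3 L1-HIT; vc=[50,51,19]
#16 0x4d→b19/s3 VC-HIT; vc=[50,51,11]
#17 0x2c→b11/s3 VC-HIT; vc=[50,51,19]

SEQ = [MISS, MISS, MISS, L1-HIT, L1-HIT, L1-HIT, MISS, L1-HIT, L1-HIT, L1-HIT, MISS, L1-HIT, MISS, MISS, VC-HIT, L1-HIT, VC-HIT, VC-HIT]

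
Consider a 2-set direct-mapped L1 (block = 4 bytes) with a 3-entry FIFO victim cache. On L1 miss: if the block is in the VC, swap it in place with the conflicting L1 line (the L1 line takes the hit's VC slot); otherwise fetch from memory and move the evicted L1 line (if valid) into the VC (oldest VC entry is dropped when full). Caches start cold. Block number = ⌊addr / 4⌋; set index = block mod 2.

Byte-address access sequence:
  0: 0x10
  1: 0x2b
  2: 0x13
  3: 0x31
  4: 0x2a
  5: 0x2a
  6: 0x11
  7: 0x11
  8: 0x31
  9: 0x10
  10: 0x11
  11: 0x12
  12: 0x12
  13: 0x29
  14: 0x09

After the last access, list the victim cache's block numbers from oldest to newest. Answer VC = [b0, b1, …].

VC = [12, 4, 10]

  [0] addr=0x10 blk=4 s=0: MISS | VC []
  [1] addr=0x2b blk=10 s=0: MISS | VC [4]
  [2] addr=0x13 blk=4 s=0: VC-HIT | VC [10]
  [3] addr=0x31 blk=12 s=0: MISS | VC [10, 4]
  [4] addr=0x2a blk=10 s=0: VC-HIT | VC [12, 4]
  [5] addr=0x2a blk=10 s=0: L1-HIT | VC [12, 4]
  [6] addr=0x11 blk=4 s=0: VC-HIT | VC [12, 10]
  [7] addr=0x11 blk=4 s=0: L1-HIT | VC [12, 10]
  [8] addr=0x31 blk=12 s=0: VC-HIT | VC [4, 10]
  [9] addr=0x10 blk=4 s=0: VC-HIT | VC [12, 10]
  [10] addr=0x11 blk=4 s=0: L1-HIT | VC [12, 10]
  [11] addr=0x12 blk=4 s=0: L1-HIT | VC [12, 10]
  [12] addr=0x12 blk=4 s=0: L1-HIT | VC [12, 10]
  [13] addr=0x29 blk=10 s=0: VC-HIT | VC [12, 4]
  [14] addr=0x9 blk=2 s=0: MISS | VC [12, 4, 10]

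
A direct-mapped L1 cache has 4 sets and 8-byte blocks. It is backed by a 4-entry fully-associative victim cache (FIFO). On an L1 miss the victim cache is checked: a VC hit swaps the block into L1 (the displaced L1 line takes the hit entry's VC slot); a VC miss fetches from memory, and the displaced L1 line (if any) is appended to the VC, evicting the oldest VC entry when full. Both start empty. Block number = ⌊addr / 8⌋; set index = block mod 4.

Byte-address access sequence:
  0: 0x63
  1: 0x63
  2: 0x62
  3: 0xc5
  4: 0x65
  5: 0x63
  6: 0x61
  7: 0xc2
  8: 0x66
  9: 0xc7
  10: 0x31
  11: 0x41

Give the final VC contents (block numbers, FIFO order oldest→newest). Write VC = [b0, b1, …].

0: 0x63 (blk 12, set 0) → MISS  vc=[]
1: 0x63 (blk 12, set 0) → L1-HIT  vc=[]
2: 0x62 (blk 12, set 0) → L1-HIT  vc=[]
3: 0xc5 (blk 24, set 0) → MISS  vc=[12]
4: 0x65 (blk 12, set 0) → VC-HIT  vc=[24]
5: 0x63 (blk 12, set 0) → L1-HIT  vc=[24]
6: 0x61 (blk 12, set 0) → L1-HIT  vc=[24]
7: 0xc2 (blk 24, set 0) → VC-HIT  vc=[12]
8: 0x66 (blk 12, set 0) → VC-HIT  vc=[24]
9: 0xc7 (blk 24, set 0) → VC-HIT  vc=[12]
10: 0x31 (blk 6, set 2) → MISS  vc=[12]
11: 0x41 (blk 8, set 0) → MISS  vc=[12, 24]

VC = [12, 24]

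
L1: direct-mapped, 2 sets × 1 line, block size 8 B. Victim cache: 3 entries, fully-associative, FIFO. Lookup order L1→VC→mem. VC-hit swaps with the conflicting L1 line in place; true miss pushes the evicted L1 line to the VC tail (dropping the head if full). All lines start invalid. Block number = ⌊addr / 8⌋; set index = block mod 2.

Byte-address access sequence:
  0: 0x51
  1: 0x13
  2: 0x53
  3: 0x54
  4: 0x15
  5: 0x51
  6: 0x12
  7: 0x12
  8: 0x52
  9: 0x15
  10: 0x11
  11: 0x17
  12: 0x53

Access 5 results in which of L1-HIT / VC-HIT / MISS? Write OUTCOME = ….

OUTCOME = VC-HIT

0: 0x51 (blk 10, set 0) → MISS  vc=[]
1: 0x13 (blk 2, set 0) → MISS  vc=[10]
2: 0x53 (blk 10, set 0) → VC-HIT  vc=[2]
3: 0x54 (blk 10, set 0) → L1-HIT  vc=[2]
4: 0x15 (blk 2, set 0) → VC-HIT  vc=[10]
5: 0x51 (blk 10, set 0) → VC-HIT  vc=[2]
6: 0x12 (blk 2, set 0) → VC-HIT  vc=[10]
7: 0x12 (blk 2, set 0) → L1-HIT  vc=[10]
8: 0x52 (blk 10, set 0) → VC-HIT  vc=[2]
9: 0x15 (blk 2, set 0) → VC-HIT  vc=[10]
10: 0x11 (blk 2, set 0) → L1-HIT  vc=[10]
11: 0x17 (blk 2, set 0) → L1-HIT  vc=[10]
12: 0x53 (blk 10, set 0) → VC-HIT  vc=[2]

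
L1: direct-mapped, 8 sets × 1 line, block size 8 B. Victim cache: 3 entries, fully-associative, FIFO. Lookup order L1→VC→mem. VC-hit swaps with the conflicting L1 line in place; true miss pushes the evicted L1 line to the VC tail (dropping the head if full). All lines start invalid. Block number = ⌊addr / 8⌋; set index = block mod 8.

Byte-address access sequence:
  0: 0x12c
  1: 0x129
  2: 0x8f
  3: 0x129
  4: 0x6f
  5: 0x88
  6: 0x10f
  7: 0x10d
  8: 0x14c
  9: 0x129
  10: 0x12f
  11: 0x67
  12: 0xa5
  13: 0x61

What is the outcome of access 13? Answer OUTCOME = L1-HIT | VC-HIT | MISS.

OUTCOME = VC-HIT

  [0] addr=0x12c blk=37 s=5: MISS | VC []
  [1] addr=0x129 blk=37 s=5: L1-HIT | VC []
  [2] addr=0x8f blk=17 s=1: MISS | VC []
  [3] addr=0x129 blk=37 s=5: L1-HIT | VC []
  [4] addr=0x6f blk=13 s=5: MISS | VC [37]
  [5] addr=0x88 blk=17 s=1: L1-HIT | VC [37]
  [6] addr=0x10f blk=33 s=1: MISS | VC [37, 17]
  [7] addr=0x10d blk=33 s=1: L1-HIT | VC [37, 17]
  [8] addr=0x14c blk=41 s=1: MISS | VC [37, 17, 33]
  [9] addr=0x129 blk=37 s=5: VC-HIT | VC [13, 17, 33]
  [10] addr=0x12f blk=37 s=5: L1-HIT | VC [13, 17, 33]
  [11] addr=0x67 blk=12 s=4: MISS | VC [13, 17, 33]
  [12] addr=0xa5 blk=20 s=4: MISS | VC [17, 33, 12]
  [13] addr=0x61 blk=12 s=4: VC-HIT | VC [17, 33, 20]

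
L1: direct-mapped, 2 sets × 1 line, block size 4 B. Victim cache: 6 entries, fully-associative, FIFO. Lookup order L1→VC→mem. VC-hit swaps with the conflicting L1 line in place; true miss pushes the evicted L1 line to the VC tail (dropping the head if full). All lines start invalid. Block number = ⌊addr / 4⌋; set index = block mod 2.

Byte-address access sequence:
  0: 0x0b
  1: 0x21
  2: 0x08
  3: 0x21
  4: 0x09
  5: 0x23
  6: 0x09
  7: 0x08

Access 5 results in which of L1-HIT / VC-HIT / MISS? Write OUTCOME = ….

OUTCOME = VC-HIT

0: 0xb (blk 2, set 0) → MISS  vc=[]
1: 0x21 (blk 8, set 0) → MISS  vc=[2]
2: 0x8 (blk 2, set 0) → VC-HIT  vc=[8]
3: 0x21 (blk 8, set 0) → VC-HIT  vc=[2]
4: 0x9 (blk 2, set 0) → VC-HIT  vc=[8]
5: 0x23 (blk 8, set 0) → VC-HIT  vc=[2]
6: 0x9 (blk 2, set 0) → VC-HIT  vc=[8]
7: 0x8 (blk 2, set 0) → L1-HIT  vc=[8]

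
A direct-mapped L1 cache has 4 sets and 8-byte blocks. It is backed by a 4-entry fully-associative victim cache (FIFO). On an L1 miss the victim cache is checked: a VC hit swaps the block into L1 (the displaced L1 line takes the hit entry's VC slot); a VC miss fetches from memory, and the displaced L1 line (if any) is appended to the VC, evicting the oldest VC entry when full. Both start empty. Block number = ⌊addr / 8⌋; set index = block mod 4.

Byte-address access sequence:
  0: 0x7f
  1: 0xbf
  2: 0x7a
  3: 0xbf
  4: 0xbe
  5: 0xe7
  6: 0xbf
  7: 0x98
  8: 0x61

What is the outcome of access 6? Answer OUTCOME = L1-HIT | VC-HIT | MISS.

#0 0x7f→b15/s3 MISS; vc=[]
#1 0xbf→b23/s3 MISS; vc=[15]
#2 0x7a→b15/s3 VC-HIT; vc=[23]
#3 0xbf→b23/s3 VC-HIT; vc=[15]
#4 0xbe→b23/s3 L1-HIT; vc=[15]
#5 0xe7→b28/s0 MISS; vc=[15]
#6 0xbf→b23/s3 L1-HIT; vc=[15]
#7 0x98→b19/s3 MISS; vc=[15,23]
#8 0x61→b12/s0 MISS; vc=[15,23,28]

OUTCOME = L1-HIT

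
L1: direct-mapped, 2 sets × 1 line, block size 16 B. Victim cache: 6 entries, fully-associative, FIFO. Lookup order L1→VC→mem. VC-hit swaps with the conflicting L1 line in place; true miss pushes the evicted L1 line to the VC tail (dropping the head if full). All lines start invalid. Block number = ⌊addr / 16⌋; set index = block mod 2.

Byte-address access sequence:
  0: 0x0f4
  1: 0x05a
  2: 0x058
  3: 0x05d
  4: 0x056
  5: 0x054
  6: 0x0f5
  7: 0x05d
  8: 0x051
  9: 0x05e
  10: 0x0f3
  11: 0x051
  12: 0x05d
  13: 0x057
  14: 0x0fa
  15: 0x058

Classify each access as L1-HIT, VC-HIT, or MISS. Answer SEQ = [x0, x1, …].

SEQ = [MISS, MISS, L1-HIT, L1-HIT, L1-HIT, L1-HIT, VC-HIT, VC-HIT, L1-HIT, L1-HIT, VC-HIT, VC-HIT, L1-HIT, L1-HIT, VC-HIT, VC-HIT]

  [0] addr=0xf4 blk=15 s=1: MISS | VC []
  [1] addr=0x5a blk=5 s=1: MISS | VC [15]
  [2] addr=0x58 blk=5 s=1: L1-HIT | VC [15]
  [3] addr=0x5d blk=5 s=1: L1-HIT | VC [15]
  [4] addr=0x56 blk=5 s=1: L1-HIT | VC [15]
  [5] addr=0x54 blk=5 s=1: L1-HIT | VC [15]
  [6] addr=0xf5 blk=15 s=1: VC-HIT | VC [5]
  [7] addr=0x5d blk=5 s=1: VC-HIT | VC [15]
  [8] addr=0x51 blk=5 s=1: L1-HIT | VC [15]
  [9] addr=0x5e blk=5 s=1: L1-HIT | VC [15]
  [10] addr=0xf3 blk=15 s=1: VC-HIT | VC [5]
  [11] addr=0x51 blk=5 s=1: VC-HIT | VC [15]
  [12] addr=0x5d blk=5 s=1: L1-HIT | VC [15]
  [13] addr=0x57 blk=5 s=1: L1-HIT | VC [15]
  [14] addr=0xfa blk=15 s=1: VC-HIT | VC [5]
  [15] addr=0x58 blk=5 s=1: VC-HIT | VC [15]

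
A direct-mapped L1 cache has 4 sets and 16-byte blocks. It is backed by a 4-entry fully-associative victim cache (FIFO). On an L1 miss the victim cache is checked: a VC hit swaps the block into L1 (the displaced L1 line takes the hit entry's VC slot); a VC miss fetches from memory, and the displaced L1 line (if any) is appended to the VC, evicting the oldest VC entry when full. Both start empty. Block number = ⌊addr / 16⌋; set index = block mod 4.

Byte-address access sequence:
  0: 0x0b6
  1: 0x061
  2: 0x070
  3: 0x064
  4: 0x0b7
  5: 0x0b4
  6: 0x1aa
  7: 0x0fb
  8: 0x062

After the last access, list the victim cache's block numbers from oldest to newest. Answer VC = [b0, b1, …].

0: 0xb6 (blk 11, set 3) → MISS  vc=[]
1: 0x61 (blk 6, set 2) → MISS  vc=[]
2: 0x70 (blk 7, set 3) → MISS  vc=[11]
3: 0x64 (blk 6, set 2) → L1-HIT  vc=[11]
4: 0xb7 (blk 11, set 3) → VC-HIT  vc=[7]
5: 0xb4 (blk 11, set 3) → L1-HIT  vc=[7]
6: 0x1aa (blk 26, set 2) → MISS  vc=[7, 6]
7: 0xfb (blk 15, set 3) → MISS  vc=[7, 6, 11]
8: 0x62 (blk 6, set 2) → VC-HIT  vc=[7, 26, 11]

VC = [7, 26, 11]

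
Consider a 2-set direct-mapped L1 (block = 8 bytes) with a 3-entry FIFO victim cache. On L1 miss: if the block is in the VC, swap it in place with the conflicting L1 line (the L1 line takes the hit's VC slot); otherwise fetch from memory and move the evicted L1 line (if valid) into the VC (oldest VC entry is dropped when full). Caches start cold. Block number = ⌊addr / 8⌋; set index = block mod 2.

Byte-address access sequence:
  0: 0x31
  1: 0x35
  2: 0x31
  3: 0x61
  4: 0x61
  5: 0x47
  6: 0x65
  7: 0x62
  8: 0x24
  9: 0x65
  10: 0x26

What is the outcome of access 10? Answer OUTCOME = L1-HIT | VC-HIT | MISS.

  [0] addr=0x31 blk=6 s=0: MISS | VC []
  [1] addr=0x35 blk=6 s=0: L1-HIT | VC []
  [2] addr=0x31 blk=6 s=0: L1-HIT | VC []
  [3] addr=0x61 blk=12 s=0: MISS | VC [6]
  [4] addr=0x61 blk=12 s=0: L1-HIT | VC [6]
  [5] addr=0x47 blk=8 s=0: MISS | VC [6, 12]
  [6] addr=0x65 blk=12 s=0: VC-HIT | VC [6, 8]
  [7] addr=0x62 blk=12 s=0: L1-HIT | VC [6, 8]
  [8] addr=0x24 blk=4 s=0: MISS | VC [6, 8, 12]
  [9] addr=0x65 blk=12 s=0: VC-HIT | VC [6, 8, 4]
  [10] addr=0x26 blk=4 s=0: VC-HIT | VC [6, 8, 12]

OUTCOME = VC-HIT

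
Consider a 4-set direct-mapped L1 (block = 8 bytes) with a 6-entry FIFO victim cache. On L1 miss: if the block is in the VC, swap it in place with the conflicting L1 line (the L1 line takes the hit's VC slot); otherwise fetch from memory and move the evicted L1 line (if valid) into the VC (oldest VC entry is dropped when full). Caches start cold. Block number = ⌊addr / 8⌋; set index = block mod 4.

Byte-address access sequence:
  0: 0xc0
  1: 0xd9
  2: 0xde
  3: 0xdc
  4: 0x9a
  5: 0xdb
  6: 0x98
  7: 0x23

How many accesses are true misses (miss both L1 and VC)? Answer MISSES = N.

0: 0xc0 (blk 24, set 0) → MISS  vc=[]
1: 0xd9 (blk 27, set 3) → MISS  vc=[]
2: 0xde (blk 27, set 3) → L1-HIT  vc=[]
3: 0xdc (blk 27, set 3) → L1-HIT  vc=[]
4: 0x9a (blk 19, set 3) → MISS  vc=[27]
5: 0xdb (blk 27, set 3) → VC-HIT  vc=[19]
6: 0x98 (blk 19, set 3) → VC-HIT  vc=[27]
7: 0x23 (blk 4, set 0) → MISS  vc=[27, 24]

MISSES = 4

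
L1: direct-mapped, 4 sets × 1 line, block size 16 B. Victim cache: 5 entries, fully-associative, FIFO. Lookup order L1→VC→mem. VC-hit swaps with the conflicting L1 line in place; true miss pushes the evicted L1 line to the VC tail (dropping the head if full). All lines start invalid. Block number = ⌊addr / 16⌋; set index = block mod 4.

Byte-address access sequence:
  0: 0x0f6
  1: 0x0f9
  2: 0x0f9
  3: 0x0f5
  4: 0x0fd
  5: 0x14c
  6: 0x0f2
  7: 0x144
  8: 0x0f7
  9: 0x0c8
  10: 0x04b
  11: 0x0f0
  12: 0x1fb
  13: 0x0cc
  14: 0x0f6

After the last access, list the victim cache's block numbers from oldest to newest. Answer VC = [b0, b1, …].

#0 0xf6→b15/s3 MISS; vc=[]
#1 0xf9→b15/s3 L1-HIT; vc=[]
#2 0xf9→b15/s3 L1-HIT; vc=[]
#3 0xf5→b15/s3 L1-HIT; vc=[]
#4 0xfd→b15/s3 L1-HIT; vc=[]
#5 0x14c→b20/s0 MISS; vc=[]
#6 0xf2→b15/s3 L1-HIT; vc=[]
#7 0x144→b20/s0 L1-HIT; vc=[]
#8 0xf7→b15/s3 L1-HIT; vc=[]
#9 0xc8→b12/s0 MISS; vc=[20]
#10 0x4b→b4/s0 MISS; vc=[20,12]
#11 0xf0→b15/s3 L1-HIT; vc=[20,12]
#12 0x1fb→b31/s3 MISS; vc=[20,12,15]
#13 0xcc→b12/s0 VC-HIT; vc=[20,4,15]
#14 0xf6→b15/s3 VC-HIT; vc=[20,4,31]

VC = [20, 4, 31]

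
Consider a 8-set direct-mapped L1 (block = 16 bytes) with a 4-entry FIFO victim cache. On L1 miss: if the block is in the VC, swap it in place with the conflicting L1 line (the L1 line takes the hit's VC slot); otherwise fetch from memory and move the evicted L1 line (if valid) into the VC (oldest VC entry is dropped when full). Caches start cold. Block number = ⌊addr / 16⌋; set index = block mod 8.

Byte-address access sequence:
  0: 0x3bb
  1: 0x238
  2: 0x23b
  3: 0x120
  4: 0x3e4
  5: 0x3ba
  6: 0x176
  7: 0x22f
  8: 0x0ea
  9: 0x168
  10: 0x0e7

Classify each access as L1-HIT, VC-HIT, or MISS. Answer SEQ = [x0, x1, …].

  [0] addr=0x3bb blk=59 s=3: MISS | VC []
  [1] addr=0x238 blk=35 s=3: MISS | VC [59]
  [2] addr=0x23b blk=35 s=3: L1-HIT | VC [59]
  [3] addr=0x120 blk=18 s=2: MISS | VC [59]
  [4] addr=0x3e4 blk=62 s=6: MISS | VC [59]
  [5] addr=0x3ba blk=59 s=3: VC-HIT | VC [35]
  [6] addr=0x176 blk=23 s=7: MISS | VC [35]
  [7] addr=0x22f blk=34 s=2: MISS | VC [35, 18]
  [8] addr=0xea blk=14 s=6: MISS | VC [35, 18, 62]
  [9] addr=0x168 blk=22 s=6: MISS | VC [35, 18, 62, 14]
  [10] addr=0xe7 blk=14 s=6: VC-HIT | VC [35, 18, 62, 22]

SEQ = [MISS, MISS, L1-HIT, MISS, MISS, VC-HIT, MISS, MISS, MISS, MISS, VC-HIT]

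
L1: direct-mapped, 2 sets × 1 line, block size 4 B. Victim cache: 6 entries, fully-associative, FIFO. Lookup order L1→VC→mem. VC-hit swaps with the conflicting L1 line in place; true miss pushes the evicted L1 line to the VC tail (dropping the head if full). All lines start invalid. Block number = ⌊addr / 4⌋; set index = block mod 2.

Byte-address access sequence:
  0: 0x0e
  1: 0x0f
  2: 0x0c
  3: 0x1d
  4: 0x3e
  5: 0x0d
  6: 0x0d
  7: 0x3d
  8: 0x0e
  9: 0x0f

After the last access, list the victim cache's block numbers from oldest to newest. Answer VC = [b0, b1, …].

0: 0xe (blk 3, set 1) → MISS  vc=[]
1: 0xf (blk 3, set 1) → L1-HIT  vc=[]
2: 0xc (blk 3, set 1) → L1-HIT  vc=[]
3: 0x1d (blk 7, set 1) → MISS  vc=[3]
4: 0x3e (blk 15, set 1) → MISS  vc=[3, 7]
5: 0xd (blk 3, set 1) → VC-HIT  vc=[15, 7]
6: 0xd (blk 3, set 1) → L1-HIT  vc=[15, 7]
7: 0x3d (blk 15, set 1) → VC-HIT  vc=[3, 7]
8: 0xe (blk 3, set 1) → VC-HIT  vc=[15, 7]
9: 0xf (blk 3, set 1) → L1-HIT  vc=[15, 7]

VC = [15, 7]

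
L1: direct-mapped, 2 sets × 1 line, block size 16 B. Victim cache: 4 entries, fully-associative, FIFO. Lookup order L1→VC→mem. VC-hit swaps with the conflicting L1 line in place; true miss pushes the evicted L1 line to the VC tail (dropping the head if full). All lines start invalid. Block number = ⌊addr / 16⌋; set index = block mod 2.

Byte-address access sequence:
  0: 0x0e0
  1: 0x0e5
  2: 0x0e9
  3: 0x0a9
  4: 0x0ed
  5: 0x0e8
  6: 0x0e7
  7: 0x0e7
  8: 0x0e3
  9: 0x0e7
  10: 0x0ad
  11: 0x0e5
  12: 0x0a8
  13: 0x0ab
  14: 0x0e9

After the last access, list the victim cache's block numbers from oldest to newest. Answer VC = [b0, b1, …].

VC = [10]

0: 0xe0 (blk 14, set 0) → MISS  vc=[]
1: 0xe5 (blk 14, set 0) → L1-HIT  vc=[]
2: 0xe9 (blk 14, set 0) → L1-HIT  vc=[]
3: 0xa9 (blk 10, set 0) → MISS  vc=[14]
4: 0xed (blk 14, set 0) → VC-HIT  vc=[10]
5: 0xe8 (blk 14, set 0) → L1-HIT  vc=[10]
6: 0xe7 (blk 14, set 0) → L1-HIT  vc=[10]
7: 0xe7 (blk 14, set 0) → L1-HIT  vc=[10]
8: 0xe3 (blk 14, set 0) → L1-HIT  vc=[10]
9: 0xe7 (blk 14, set 0) → L1-HIT  vc=[10]
10: 0xad (blk 10, set 0) → VC-HIT  vc=[14]
11: 0xe5 (blk 14, set 0) → VC-HIT  vc=[10]
12: 0xa8 (blk 10, set 0) → VC-HIT  vc=[14]
13: 0xab (blk 10, set 0) → L1-HIT  vc=[14]
14: 0xe9 (blk 14, set 0) → VC-HIT  vc=[10]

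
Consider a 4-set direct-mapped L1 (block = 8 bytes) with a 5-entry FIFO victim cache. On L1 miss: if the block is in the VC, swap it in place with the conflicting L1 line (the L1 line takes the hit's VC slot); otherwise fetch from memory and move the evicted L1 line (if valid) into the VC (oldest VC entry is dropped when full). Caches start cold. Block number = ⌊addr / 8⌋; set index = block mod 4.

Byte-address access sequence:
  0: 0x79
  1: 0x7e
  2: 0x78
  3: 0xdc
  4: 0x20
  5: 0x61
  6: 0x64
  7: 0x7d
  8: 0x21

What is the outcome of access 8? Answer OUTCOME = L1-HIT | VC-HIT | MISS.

#0 0x79→b15/s3 MISS; vc=[]
#1 0x7e→b15/s3 L1-HIT; vc=[]
#2 0x78→b15/s3 L1-HIT; vc=[]
#3 0xdc→b27/s3 MISS; vc=[15]
#4 0x20→b4/s0 MISS; vc=[15]
#5 0x61→b12/s0 MISS; vc=[15,4]
#6 0x64→b12/s0 L1-HIT; vc=[15,4]
#7 0x7d→b15/s3 VC-HIT; vc=[27,4]
#8 0x21→b4/s0 VC-HIT; vc=[27,12]

OUTCOME = VC-HIT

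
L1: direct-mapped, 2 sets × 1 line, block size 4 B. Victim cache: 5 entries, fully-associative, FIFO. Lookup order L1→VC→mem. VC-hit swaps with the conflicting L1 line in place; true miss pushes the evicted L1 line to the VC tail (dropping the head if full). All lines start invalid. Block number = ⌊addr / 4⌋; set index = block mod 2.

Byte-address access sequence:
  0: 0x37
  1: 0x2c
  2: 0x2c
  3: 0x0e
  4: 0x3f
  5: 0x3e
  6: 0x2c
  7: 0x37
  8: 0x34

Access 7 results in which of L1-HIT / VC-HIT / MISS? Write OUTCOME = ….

OUTCOME = VC-HIT

0: 0x37 (blk 13, set 1) → MISS  vc=[]
1: 0x2c (blk 11, set 1) → MISS  vc=[13]
2: 0x2c (blk 11, set 1) → L1-HIT  vc=[13]
3: 0xe (blk 3, set 1) → MISS  vc=[13, 11]
4: 0x3f (blk 15, set 1) → MISS  vc=[13, 11, 3]
5: 0x3e (blk 15, set 1) → L1-HIT  vc=[13, 11, 3]
6: 0x2c (blk 11, set 1) → VC-HIT  vc=[13, 15, 3]
7: 0x37 (blk 13, set 1) → VC-HIT  vc=[11, 15, 3]
8: 0x34 (blk 13, set 1) → L1-HIT  vc=[11, 15, 3]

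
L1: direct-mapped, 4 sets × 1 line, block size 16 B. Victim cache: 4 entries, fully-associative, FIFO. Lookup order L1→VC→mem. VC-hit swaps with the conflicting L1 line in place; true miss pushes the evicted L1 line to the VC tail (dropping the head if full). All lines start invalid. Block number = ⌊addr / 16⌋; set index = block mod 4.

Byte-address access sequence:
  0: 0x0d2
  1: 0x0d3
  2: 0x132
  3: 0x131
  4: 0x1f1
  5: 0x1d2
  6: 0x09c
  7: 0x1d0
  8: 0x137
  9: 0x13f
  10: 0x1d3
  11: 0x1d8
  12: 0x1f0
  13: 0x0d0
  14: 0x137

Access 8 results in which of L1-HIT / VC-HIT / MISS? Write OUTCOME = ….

OUTCOME = VC-HIT

#0 0xd2→b13/s1 MISS; vc=[]
#1 0xd3→b13/s1 L1-HIT; vc=[]
#2 0x132→b19/s3 MISS; vc=[]
#3 0x131→b19/s3 L1-HIT; vc=[]
#4 0x1f1→b31/s3 MISS; vc=[19]
#5 0x1d2→b29/s1 MISS; vc=[19,13]
#6 0x9c→b9/s1 MISS; vc=[19,13,29]
#7 0x1d0→b29/s1 VC-HIT; vc=[19,13,9]
#8 0x137→b19/s3 VC-HIT; vc=[31,13,9]
#9 0x13f→b19/s3 L1-HIT; vc=[31,13,9]
#10 0x1d3→b29/s1 L1-HIT; vc=[31,13,9]
#11 0x1d8→b29/s1 L1-HIT; vc=[31,13,9]
#12 0x1f0→b31/s3 VC-HIT; vc=[19,13,9]
#13 0xd0→b13/s1 VC-HIT; vc=[19,29,9]
#14 0x137→b19/s3 VC-HIT; vc=[31,29,9]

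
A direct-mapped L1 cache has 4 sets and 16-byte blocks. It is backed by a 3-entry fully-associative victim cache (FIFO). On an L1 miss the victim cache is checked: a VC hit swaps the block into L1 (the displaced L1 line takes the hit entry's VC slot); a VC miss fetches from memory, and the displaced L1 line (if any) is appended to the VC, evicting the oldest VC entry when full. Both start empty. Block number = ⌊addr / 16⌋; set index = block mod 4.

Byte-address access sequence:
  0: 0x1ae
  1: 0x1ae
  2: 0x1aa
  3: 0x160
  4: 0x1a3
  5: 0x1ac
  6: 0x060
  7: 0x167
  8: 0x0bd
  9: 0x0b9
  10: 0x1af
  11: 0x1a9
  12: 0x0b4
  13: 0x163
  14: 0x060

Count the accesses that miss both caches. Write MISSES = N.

MISSES = 4

0: 0x1ae (blk 26, set 2) → MISS  vc=[]
1: 0x1ae (blk 26, set 2) → L1-HIT  vc=[]
2: 0x1aa (blk 26, set 2) → L1-HIT  vc=[]
3: 0x160 (blk 22, set 2) → MISS  vc=[26]
4: 0x1a3 (blk 26, set 2) → VC-HIT  vc=[22]
5: 0x1ac (blk 26, set 2) → L1-HIT  vc=[22]
6: 0x60 (blk 6, set 2) → MISS  vc=[22, 26]
7: 0x167 (blk 22, set 2) → VC-HIT  vc=[6, 26]
8: 0xbd (blk 11, set 3) → MISS  vc=[6, 26]
9: 0xb9 (blk 11, set 3) → L1-HIT  vc=[6, 26]
10: 0x1af (blk 26, set 2) → VC-HIT  vc=[6, 22]
11: 0x1a9 (blk 26, set 2) → L1-HIT  vc=[6, 22]
12: 0xb4 (blk 11, set 3) → L1-HIT  vc=[6, 22]
13: 0x163 (blk 22, set 2) → VC-HIT  vc=[6, 26]
14: 0x60 (blk 6, set 2) → VC-HIT  vc=[22, 26]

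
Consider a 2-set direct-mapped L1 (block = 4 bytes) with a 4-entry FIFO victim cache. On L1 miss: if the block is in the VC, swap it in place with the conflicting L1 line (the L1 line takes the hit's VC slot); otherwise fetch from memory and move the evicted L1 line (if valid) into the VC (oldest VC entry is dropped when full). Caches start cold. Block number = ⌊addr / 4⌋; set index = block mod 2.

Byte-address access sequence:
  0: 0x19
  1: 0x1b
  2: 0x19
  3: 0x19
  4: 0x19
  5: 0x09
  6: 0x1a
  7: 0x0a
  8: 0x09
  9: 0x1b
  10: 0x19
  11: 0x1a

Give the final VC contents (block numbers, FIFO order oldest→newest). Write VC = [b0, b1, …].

VC = [2]

#0 0x19→b6/s0 MISS; vc=[]
#1 0x1b→b6/s0 L1-HIT; vc=[]
#2 0x19→b6/s0 L1-HIT; vc=[]
#3 0x19→b6/s0 L1-HIT; vc=[]
#4 0x19→b6/s0 L1-HIT; vc=[]
#5 0x9→b2/s0 MISS; vc=[6]
#6 0x1a→b6/s0 VC-HIT; vc=[2]
#7 0xa→b2/s0 VC-HIT; vc=[6]
#8 0x9→b2/s0 L1-HIT; vc=[6]
#9 0x1b→b6/s0 VC-HIT; vc=[2]
#10 0x19→b6/s0 L1-HIT; vc=[2]
#11 0x1a→b6/s0 L1-HIT; vc=[2]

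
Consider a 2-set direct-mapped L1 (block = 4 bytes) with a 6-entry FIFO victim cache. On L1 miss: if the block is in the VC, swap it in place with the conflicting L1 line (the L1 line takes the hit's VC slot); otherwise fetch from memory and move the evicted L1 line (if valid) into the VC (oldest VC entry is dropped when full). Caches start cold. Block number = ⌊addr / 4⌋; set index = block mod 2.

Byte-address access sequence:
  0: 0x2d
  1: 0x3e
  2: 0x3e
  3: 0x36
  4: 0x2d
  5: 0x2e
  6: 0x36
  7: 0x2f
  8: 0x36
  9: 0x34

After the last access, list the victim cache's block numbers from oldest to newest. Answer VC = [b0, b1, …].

VC = [11, 15]

#0 0x2d→b11/s1 MISS; vc=[]
#1 0x3e→b15/s1 MISS; vc=[11]
#2 0x3e→b15/s1 L1-HIT; vc=[11]
#3 0x36→b13/s1 MISS; vc=[11,15]
#4 0x2d→b11/s1 VC-HIT; vc=[13,15]
#5 0x2e→b11/s1 L1-HIT; vc=[13,15]
#6 0x36→b13/s1 VC-HIT; vc=[11,15]
#7 0x2f→b11/s1 VC-HIT; vc=[13,15]
#8 0x36→b13/s1 VC-HIT; vc=[11,15]
#9 0x34→b13/s1 L1-HIT; vc=[11,15]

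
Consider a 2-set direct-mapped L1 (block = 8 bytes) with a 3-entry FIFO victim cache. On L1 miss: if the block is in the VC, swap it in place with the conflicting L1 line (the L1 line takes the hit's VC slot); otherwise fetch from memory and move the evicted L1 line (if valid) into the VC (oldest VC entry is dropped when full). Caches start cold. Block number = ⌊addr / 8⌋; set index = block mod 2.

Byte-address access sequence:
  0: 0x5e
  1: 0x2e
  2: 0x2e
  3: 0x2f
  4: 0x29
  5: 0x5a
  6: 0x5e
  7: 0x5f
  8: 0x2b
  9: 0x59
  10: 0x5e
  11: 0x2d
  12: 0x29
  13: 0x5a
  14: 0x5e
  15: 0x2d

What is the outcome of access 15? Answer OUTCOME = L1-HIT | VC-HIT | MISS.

0: 0x5e (blk 11, set 1) → MISS  vc=[]
1: 0x2e (blk 5, set 1) → MISS  vc=[11]
2: 0x2e (blk 5, set 1) → L1-HIT  vc=[11]
3: 0x2f (blk 5, set 1) → L1-HIT  vc=[11]
4: 0x29 (blk 5, set 1) → L1-HIT  vc=[11]
5: 0x5a (blk 11, set 1) → VC-HIT  vc=[5]
6: 0x5e (blk 11, set 1) → L1-HIT  vc=[5]
7: 0x5f (blk 11, set 1) → L1-HIT  vc=[5]
8: 0x2b (blk 5, set 1) → VC-HIT  vc=[11]
9: 0x59 (blk 11, set 1) → VC-HIT  vc=[5]
10: 0x5e (blk 11, set 1) → L1-HIT  vc=[5]
11: 0x2d (blk 5, set 1) → VC-HIT  vc=[11]
12: 0x29 (blk 5, set 1) → L1-HIT  vc=[11]
13: 0x5a (blk 11, set 1) → VC-HIT  vc=[5]
14: 0x5e (blk 11, set 1) → L1-HIT  vc=[5]
15: 0x2d (blk 5, set 1) → VC-HIT  vc=[11]

OUTCOME = VC-HIT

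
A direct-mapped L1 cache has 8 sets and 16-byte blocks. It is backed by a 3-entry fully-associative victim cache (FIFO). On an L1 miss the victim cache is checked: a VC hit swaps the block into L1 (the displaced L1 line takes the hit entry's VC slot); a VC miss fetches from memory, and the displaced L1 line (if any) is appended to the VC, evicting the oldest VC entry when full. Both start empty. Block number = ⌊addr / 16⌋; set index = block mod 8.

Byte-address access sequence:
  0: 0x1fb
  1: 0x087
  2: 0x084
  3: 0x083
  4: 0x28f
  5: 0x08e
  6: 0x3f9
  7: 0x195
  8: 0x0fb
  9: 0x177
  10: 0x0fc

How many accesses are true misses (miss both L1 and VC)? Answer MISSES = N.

MISSES = 7

  [0] addr=0x1fb blk=31 s=7: MISS | VC []
  [1] addr=0x87 blk=8 s=0: MISS | VC []
  [2] addr=0x84 blk=8 s=0: L1-HIT | VC []
  [3] addr=0x83 blk=8 s=0: L1-HIT | VC []
  [4] addr=0x28f blk=40 s=0: MISS | VC [8]
  [5] addr=0x8e blk=8 s=0: VC-HIT | VC [40]
  [6] addr=0x3f9 blk=63 s=7: MISS | VC [40, 31]
  [7] addr=0x195 blk=25 s=1: MISS | VC [40, 31]
  [8] addr=0xfb blk=15 s=7: MISS | VC [40, 31, 63]
  [9] addr=0x177 blk=23 s=7: MISS | VC [31, 63, 15]
  [10] addr=0xfc blk=15 s=7: VC-HIT | VC [31, 63, 23]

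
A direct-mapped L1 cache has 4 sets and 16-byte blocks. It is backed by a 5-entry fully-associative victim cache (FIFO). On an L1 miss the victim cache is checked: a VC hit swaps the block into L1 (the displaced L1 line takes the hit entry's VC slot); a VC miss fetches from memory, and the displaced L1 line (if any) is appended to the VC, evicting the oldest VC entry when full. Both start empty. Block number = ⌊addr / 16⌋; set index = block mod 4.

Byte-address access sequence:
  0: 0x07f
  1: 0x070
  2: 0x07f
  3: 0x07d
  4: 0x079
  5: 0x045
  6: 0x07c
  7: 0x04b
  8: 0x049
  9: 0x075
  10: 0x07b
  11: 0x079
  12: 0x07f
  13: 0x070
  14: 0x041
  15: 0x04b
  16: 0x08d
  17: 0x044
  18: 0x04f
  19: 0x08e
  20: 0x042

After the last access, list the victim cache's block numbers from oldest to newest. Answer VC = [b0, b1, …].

VC = [8]

0: 0x7f (blk 7, set 3) → MISS  vc=[]
1: 0x70 (blk 7, set 3) → L1-HIT  vc=[]
2: 0x7f (blk 7, set 3) → L1-HIT  vc=[]
3: 0x7d (blk 7, set 3) → L1-HIT  vc=[]
4: 0x79 (blk 7, set 3) → L1-HIT  vc=[]
5: 0x45 (blk 4, set 0) → MISS  vc=[]
6: 0x7c (blk 7, set 3) → L1-HIT  vc=[]
7: 0x4b (blk 4, set 0) → L1-HIT  vc=[]
8: 0x49 (blk 4, set 0) → L1-HIT  vc=[]
9: 0x75 (blk 7, set 3) → L1-HIT  vc=[]
10: 0x7b (blk 7, set 3) → L1-HIT  vc=[]
11: 0x79 (blk 7, set 3) → L1-HIT  vc=[]
12: 0x7f (blk 7, set 3) → L1-HIT  vc=[]
13: 0x70 (blk 7, set 3) → L1-HIT  vc=[]
14: 0x41 (blk 4, set 0) → L1-HIT  vc=[]
15: 0x4b (blk 4, set 0) → L1-HIT  vc=[]
16: 0x8d (blk 8, set 0) → MISS  vc=[4]
17: 0x44 (blk 4, set 0) → VC-HIT  vc=[8]
18: 0x4f (blk 4, set 0) → L1-HIT  vc=[8]
19: 0x8e (blk 8, set 0) → VC-HIT  vc=[4]
20: 0x42 (blk 4, set 0) → VC-HIT  vc=[8]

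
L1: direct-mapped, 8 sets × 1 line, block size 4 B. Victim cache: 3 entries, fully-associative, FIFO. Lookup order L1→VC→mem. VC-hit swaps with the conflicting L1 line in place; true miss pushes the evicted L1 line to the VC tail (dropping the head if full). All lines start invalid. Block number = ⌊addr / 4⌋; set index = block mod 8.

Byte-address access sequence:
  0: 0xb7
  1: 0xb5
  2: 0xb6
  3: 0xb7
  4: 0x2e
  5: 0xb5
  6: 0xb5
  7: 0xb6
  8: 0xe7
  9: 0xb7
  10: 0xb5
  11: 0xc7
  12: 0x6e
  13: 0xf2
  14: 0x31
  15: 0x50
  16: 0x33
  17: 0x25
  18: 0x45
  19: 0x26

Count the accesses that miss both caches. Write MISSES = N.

MISSES = 10

#0 0xb7→b45/s5 MISS; vc=[]
#1 0xb5→b45/s5 L1-HIT; vc=[]
#2 0xb6→b45/s5 L1-HIT; vc=[]
#3 0xb7→b45/s5 L1-HIT; vc=[]
#4 0x2e→b11/s3 MISS; vc=[]
#5 0xb5→b45/s5 L1-HIT; vc=[]
#6 0xb5→b45/s5 L1-HIT; vc=[]
#7 0xb6→b45/s5 L1-HIT; vc=[]
#8 0xe7→b57/s1 MISS; vc=[]
#9 0xb7→b45/s5 L1-HIT; vc=[]
#10 0xb5→b45/s5 L1-HIT; vc=[]
#11 0xc7→b49/s1 MISS; vc=[57]
#12 0x6e→b27/s3 MISS; vc=[57,11]
#13 0xf2→b60/s4 MISS; vc=[57,11]
#14 0x31→b12/s4 MISS; vc=[57,11,60]
#15 0x50→b20/s4 MISS; vc=[11,60,12]
#16 0x33→b12/s4 VC-HIT; vc=[11,60,20]
#17 0x25→b9/s1 MISS; vc=[60,20,49]
#18 0x45→b17/s1 MISS; vc=[20,49,9]
#19 0x26→b9/s1 VC-HIT; vc=[20,49,17]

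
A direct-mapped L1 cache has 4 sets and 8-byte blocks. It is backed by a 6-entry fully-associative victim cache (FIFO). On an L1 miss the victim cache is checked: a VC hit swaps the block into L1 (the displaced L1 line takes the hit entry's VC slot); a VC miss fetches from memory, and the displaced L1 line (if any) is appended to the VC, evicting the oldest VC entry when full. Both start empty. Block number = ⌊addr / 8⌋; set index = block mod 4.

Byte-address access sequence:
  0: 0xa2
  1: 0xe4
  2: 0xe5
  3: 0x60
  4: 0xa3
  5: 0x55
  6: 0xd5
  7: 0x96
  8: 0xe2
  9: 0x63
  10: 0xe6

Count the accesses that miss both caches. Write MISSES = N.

MISSES = 6

  [0] addr=0xa2 blk=20 s=0: MISS | VC []
  [1] addr=0xe4 blk=28 s=0: MISS | VC [20]
  [2] addr=0xe5 blk=28 s=0: L1-HIT | VC [20]
  [3] addr=0x60 blk=12 s=0: MISS | VC [20, 28]
  [4] addr=0xa3 blk=20 s=0: VC-HIT | VC [12, 28]
  [5] addr=0x55 blk=10 s=2: MISS | VC [12, 28]
  [6] addr=0xd5 blk=26 s=2: MISS | VC [12, 28, 10]
  [7] addr=0x96 blk=18 s=2: MISS | VC [12, 28, 10, 26]
  [8] addr=0xe2 blk=28 s=0: VC-HIT | VC [12, 20, 10, 26]
  [9] addr=0x63 blk=12 s=0: VC-HIT | VC [28, 20, 10, 26]
  [10] addr=0xe6 blk=28 s=0: VC-HIT | VC [12, 20, 10, 26]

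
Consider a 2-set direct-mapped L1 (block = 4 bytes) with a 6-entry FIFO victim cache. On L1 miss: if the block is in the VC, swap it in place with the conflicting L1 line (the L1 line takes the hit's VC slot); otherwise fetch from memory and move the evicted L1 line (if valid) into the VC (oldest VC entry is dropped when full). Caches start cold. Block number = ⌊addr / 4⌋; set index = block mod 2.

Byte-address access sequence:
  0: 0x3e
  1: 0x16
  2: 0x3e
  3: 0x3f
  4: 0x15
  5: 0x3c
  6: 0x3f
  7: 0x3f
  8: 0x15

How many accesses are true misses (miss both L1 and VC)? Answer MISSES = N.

#0 0x3e→b15/s1 MISS; vc=[]
#1 0x16→b5/s1 MISS; vc=[15]
#2 0x3e→b15/s1 VC-HIT; vc=[5]
#3 0x3f→b15/s1 L1-HIT; vc=[5]
#4 0x15→b5/s1 VC-HIT; vc=[15]
#5 0x3c→b15/s1 VC-HIT; vc=[5]
#6 0x3f→b15/s1 L1-HIT; vc=[5]
#7 0x3f→b15/s1 L1-HIT; vc=[5]
#8 0x15→b5/s1 VC-HIT; vc=[15]

MISSES = 2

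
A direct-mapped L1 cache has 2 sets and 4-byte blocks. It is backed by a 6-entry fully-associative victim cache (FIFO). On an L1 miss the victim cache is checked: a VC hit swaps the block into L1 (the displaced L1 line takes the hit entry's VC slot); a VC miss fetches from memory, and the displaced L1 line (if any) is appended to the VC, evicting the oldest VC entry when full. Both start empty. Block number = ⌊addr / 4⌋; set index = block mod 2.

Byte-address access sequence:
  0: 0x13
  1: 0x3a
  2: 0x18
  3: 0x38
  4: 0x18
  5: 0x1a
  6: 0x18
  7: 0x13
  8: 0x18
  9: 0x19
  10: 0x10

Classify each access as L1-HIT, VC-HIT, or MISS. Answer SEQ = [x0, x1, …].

SEQ = [MISS, MISS, MISS, VC-HIT, VC-HIT, L1-HIT, L1-HIT, VC-HIT, VC-HIT, L1-HIT, VC-HIT]

#0 0x13→b4/s0 MISS; vc=[]
#1 0x3a→b14/s0 MISS; vc=[4]
#2 0x18→b6/s0 MISS; vc=[4,14]
#3 0x38→b14/s0 VC-HIT; vc=[4,6]
#4 0x18→b6/s0 VC-HIT; vc=[4,14]
#5 0x1a→b6/s0 L1-HIT; vc=[4,14]
#6 0x18→b6/s0 L1-HIT; vc=[4,14]
#7 0x13→b4/s0 VC-HIT; vc=[6,14]
#8 0x18→b6/s0 VC-HIT; vc=[4,14]
#9 0x19→b6/s0 L1-HIT; vc=[4,14]
#10 0x10→b4/s0 VC-HIT; vc=[6,14]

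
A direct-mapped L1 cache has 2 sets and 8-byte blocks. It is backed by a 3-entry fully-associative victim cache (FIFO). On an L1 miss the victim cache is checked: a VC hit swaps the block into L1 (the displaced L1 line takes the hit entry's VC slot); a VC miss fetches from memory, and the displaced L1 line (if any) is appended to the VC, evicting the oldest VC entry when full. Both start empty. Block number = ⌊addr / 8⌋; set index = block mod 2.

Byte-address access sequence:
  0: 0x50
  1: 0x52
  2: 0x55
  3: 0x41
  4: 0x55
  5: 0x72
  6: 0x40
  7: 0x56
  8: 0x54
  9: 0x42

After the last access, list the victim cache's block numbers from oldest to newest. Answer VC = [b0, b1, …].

0: 0x50 (blk 10, set 0) → MISS  vc=[]
1: 0x52 (blk 10, set 0) → L1-HIT  vc=[]
2: 0x55 (blk 10, set 0) → L1-HIT  vc=[]
3: 0x41 (blk 8, set 0) → MISS  vc=[10]
4: 0x55 (blk 10, set 0) → VC-HIT  vc=[8]
5: 0x72 (blk 14, set 0) → MISS  vc=[8, 10]
6: 0x40 (blk 8, set 0) → VC-HIT  vc=[14, 10]
7: 0x56 (blk 10, set 0) → VC-HIT  vc=[14, 8]
8: 0x54 (blk 10, set 0) → L1-HIT  vc=[14, 8]
9: 0x42 (blk 8, set 0) → VC-HIT  vc=[14, 10]

VC = [14, 10]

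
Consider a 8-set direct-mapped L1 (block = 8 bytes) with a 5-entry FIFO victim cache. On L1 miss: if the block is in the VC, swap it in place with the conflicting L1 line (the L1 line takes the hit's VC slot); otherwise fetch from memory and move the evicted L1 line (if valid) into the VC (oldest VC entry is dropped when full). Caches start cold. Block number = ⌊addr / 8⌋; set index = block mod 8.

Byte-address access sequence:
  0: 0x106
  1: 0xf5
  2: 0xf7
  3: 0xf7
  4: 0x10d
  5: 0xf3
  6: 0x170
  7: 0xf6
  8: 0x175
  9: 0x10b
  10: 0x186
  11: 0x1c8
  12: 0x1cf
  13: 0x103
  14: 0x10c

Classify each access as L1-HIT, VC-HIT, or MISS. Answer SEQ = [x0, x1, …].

0: 0x106 (blk 32, set 0) → MISS  vc=[]
1: 0xf5 (blk 30, set 6) → MISS  vc=[]
2: 0xf7 (blk 30, set 6) → L1-HIT  vc=[]
3: 0xf7 (blk 30, set 6) → L1-HIT  vc=[]
4: 0x10d (blk 33, set 1) → MISS  vc=[]
5: 0xf3 (blk 30, set 6) → L1-HIT  vc=[]
6: 0x170 (blk 46, set 6) → MISS  vc=[30]
7: 0xf6 (blk 30, set 6) → VC-HIT  vc=[46]
8: 0x175 (blk 46, set 6) → VC-HIT  vc=[30]
9: 0x10b (blk 33, set 1) → L1-HIT  vc=[30]
10: 0x186 (blk 48, set 0) → MISS  vc=[30, 32]
11: 0x1c8 (blk 57, set 1) → MISS  vc=[30, 32, 33]
12: 0x1cf (blk 57, set 1) → L1-HIT  vc=[30, 32, 33]
13: 0x103 (blk 32, set 0) → VC-HIT  vc=[30, 48, 33]
14: 0x10c (blk 33, set 1) → VC-HIT  vc=[30, 48, 57]

SEQ = [MISS, MISS, L1-HIT, L1-HIT, MISS, L1-HIT, MISS, VC-HIT, VC-HIT, L1-HIT, MISS, MISS, L1-HIT, VC-HIT, VC-HIT]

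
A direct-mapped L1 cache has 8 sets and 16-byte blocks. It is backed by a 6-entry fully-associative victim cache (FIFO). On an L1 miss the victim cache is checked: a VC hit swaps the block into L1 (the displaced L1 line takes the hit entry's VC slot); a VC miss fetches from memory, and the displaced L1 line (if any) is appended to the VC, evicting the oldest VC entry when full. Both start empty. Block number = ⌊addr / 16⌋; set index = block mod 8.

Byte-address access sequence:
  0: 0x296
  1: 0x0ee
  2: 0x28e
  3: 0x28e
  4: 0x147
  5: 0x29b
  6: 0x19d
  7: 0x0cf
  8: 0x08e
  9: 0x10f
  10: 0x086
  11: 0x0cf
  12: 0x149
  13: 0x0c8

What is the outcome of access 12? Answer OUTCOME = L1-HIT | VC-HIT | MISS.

OUTCOME = VC-HIT

#0 0x296→b41/s1 MISS; vc=[]
#1 0xee→b14/s6 MISS; vc=[]
#2 0x28e→b40/s0 MISS; vc=[]
#3 0x28e→b40/s0 L1-HIT; vc=[]
#4 0x147→b20/s4 MISS; vc=[]
#5 0x29b→b41/s1 L1-HIT; vc=[]
#6 0x19d→b25/s1 MISS; vc=[41]
#7 0xcf→b12/s4 MISS; vc=[41,20]
#8 0x8e→b8/s0 MISS; vc=[41,20,40]
#9 0x10f→b16/s0 MISS; vc=[41,20,40,8]
#10 0x86→b8/s0 VC-HIT; vc=[41,20,40,16]
#11 0xcf→b12/s4 L1-HIT; vc=[41,20,40,16]
#12 0x149→b20/s4 VC-HIT; vc=[41,12,40,16]
#13 0xc8→b12/s4 VC-HIT; vc=[41,20,40,16]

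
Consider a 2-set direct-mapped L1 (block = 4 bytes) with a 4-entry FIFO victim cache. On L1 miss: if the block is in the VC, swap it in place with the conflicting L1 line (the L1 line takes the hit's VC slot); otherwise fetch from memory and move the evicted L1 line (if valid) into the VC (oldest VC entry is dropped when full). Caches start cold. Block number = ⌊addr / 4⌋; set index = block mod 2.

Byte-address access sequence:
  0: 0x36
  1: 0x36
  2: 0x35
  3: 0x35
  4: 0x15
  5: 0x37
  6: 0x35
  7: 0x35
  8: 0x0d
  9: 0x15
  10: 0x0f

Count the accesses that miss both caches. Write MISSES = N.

MISSES = 3

0: 0x36 (blk 13, set 1) → MISS  vc=[]
1: 0x36 (blk 13, set 1) → L1-HIT  vc=[]
2: 0x35 (blk 13, set 1) → L1-HIT  vc=[]
3: 0x35 (blk 13, set 1) → L1-HIT  vc=[]
4: 0x15 (blk 5, set 1) → MISS  vc=[13]
5: 0x37 (blk 13, set 1) → VC-HIT  vc=[5]
6: 0x35 (blk 13, set 1) → L1-HIT  vc=[5]
7: 0x35 (blk 13, set 1) → L1-HIT  vc=[5]
8: 0xd (blk 3, set 1) → MISS  vc=[5, 13]
9: 0x15 (blk 5, set 1) → VC-HIT  vc=[3, 13]
10: 0xf (blk 3, set 1) → VC-HIT  vc=[5, 13]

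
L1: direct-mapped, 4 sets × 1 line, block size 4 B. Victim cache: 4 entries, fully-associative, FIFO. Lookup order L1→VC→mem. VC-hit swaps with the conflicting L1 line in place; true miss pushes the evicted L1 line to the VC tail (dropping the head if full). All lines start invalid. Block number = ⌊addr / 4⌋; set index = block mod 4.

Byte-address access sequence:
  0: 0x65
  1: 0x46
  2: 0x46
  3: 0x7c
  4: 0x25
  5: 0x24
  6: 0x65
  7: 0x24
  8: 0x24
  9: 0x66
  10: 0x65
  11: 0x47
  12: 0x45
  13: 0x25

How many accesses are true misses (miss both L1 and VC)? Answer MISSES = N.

#0 0x65→b25/s1 MISS; vc=[]
#1 0x46→b17/s1 MISS; vc=[25]
#2 0x46→b17/s1 L1-HIT; vc=[25]
#3 0x7c→b31/s3 MISS; vc=[25]
#4 0x25→b9/s1 MISS; vc=[25,17]
#5 0x24→b9/s1 L1-HIT; vc=[25,17]
#6 0x65→b25/s1 VC-HIT; vc=[9,17]
#7 0x24→b9/s1 VC-HIT; vc=[25,17]
#8 0x24→b9/s1 L1-HIT; vc=[25,17]
#9 0x66→b25/s1 VC-HIT; vc=[9,17]
#10 0x65→b25/s1 L1-HIT; vc=[9,17]
#11 0x47→b17/s1 VC-HIT; vc=[9,25]
#12 0x45→b17/s1 L1-HIT; vc=[9,25]
#13 0x25→b9/s1 VC-HIT; vc=[17,25]

MISSES = 4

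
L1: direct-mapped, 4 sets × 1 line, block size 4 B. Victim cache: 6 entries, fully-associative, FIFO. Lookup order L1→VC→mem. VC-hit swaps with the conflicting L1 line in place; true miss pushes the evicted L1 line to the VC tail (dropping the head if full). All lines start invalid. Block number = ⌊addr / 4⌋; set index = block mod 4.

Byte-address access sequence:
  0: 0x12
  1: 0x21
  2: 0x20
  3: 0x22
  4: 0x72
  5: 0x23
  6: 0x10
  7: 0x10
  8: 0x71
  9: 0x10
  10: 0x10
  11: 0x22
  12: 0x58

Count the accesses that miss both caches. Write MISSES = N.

MISSES = 4

#0 0x12→b4/s0 MISS; vc=[]
#1 0x21→b8/s0 MISS; vc=[4]
#2 0x20→b8/s0 L1-HIT; vc=[4]
#3 0x22→b8/s0 L1-HIT; vc=[4]
#4 0x72→b28/s0 MISS; vc=[4,8]
#5 0x23→b8/s0 VC-HIT; vc=[4,28]
#6 0x10→b4/s0 VC-HIT; vc=[8,28]
#7 0x10→b4/s0 L1-HIT; vc=[8,28]
#8 0x71→b28/s0 VC-HIT; vc=[8,4]
#9 0x10→b4/s0 VC-HIT; vc=[8,28]
#10 0x10→b4/s0 L1-HIT; vc=[8,28]
#11 0x22→b8/s0 VC-HIT; vc=[4,28]
#12 0x58→b22/s2 MISS; vc=[4,28]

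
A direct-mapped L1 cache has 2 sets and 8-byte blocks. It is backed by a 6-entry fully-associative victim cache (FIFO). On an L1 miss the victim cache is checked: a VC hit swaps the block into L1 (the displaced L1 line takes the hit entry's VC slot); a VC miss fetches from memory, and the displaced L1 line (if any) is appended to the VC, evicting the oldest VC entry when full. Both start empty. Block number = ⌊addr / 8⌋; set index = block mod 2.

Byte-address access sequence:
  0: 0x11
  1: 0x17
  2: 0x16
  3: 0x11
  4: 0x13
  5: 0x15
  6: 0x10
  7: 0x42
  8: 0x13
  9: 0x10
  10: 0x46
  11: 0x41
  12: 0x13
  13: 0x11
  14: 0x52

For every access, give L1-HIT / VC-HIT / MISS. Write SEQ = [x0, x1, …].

#0 0x11→b2/s0 MISS; vc=[]
#1 0x17→b2/s0 L1-HIT; vc=[]
#2 0x16→b2/s0 L1-HIT; vc=[]
#3 0x11→b2/s0 L1-HIT; vc=[]
#4 0x13→b2/s0 L1-HIT; vc=[]
#5 0x15→b2/s0 L1-HIT; vc=[]
#6 0x10→b2/s0 L1-HIT; vc=[]
#7 0x42→b8/s0 MISS; vc=[2]
#8 0x13→b2/s0 VC-HIT; vc=[8]
#9 0x10→b2/s0 L1-HIT; vc=[8]
#10 0x46→b8/s0 VC-HIT; vc=[2]
#11 0x41→b8/s0 L1-HIT; vc=[2]
#12 0x13→b2/s0 VC-HIT; vc=[8]
#13 0x11→b2/s0 L1-HIT; vc=[8]
#14 0x52→b10/s0 MISS; vc=[8,2]

SEQ = [MISS, L1-HIT, L1-HIT, L1-HIT, L1-HIT, L1-HIT, L1-HIT, MISS, VC-HIT, L1-HIT, VC-HIT, L1-HIT, VC-HIT, L1-HIT, MISS]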